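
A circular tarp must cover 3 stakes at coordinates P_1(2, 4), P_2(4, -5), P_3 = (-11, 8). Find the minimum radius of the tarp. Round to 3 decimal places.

Side lengths²: P_1P_2² = 85, P_1P_3² = 185, P_2P_3² = 394.
Since P_2P_3² = 394 ≥ 185 + 85 = 270, the angle opposite P_2P_3 is not acute, so the smallest enclosing circle has P_2P_3 as diameter.
Centre = midpoint of P_2P_3 = (-3.5, 1.5), r² = 394/4 = 98.5.
r = √(98.5) ≈ 9.925.

9.925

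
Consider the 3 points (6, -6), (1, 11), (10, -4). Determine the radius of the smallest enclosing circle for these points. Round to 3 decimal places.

Call the three points A, B, C in the order given.
Side lengths²: AB² = 314, AC² = 20, BC² = 306.
Since AB² = 314 < 306 + 20 = 326, the triangle is acute, so the smallest enclosing circle is the circumcircle.
Circumcentre = (54/13, 35/13), r² = 13345/169.
r = √(13345/169) ≈ 8.886.

8.886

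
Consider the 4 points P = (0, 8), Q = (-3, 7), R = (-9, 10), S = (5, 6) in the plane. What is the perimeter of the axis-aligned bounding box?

Width = max x − min x = 5 − (-9) = 14.
Height = max y − min y = 10 − 6 = 4.
Perimeter = 2(14 + 4) = 36.

36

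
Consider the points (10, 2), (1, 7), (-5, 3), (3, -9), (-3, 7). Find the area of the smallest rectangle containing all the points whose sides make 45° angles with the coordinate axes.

198

In coordinates u = x + y, v = x − y the rectangle is axis-aligned; the map (x,y)→(u,v) scales areas by 2.
u-values: 12, 8, -2, -6, 4; range = 12 − (-6) = 18.
v-values: 8, -6, -8, 12, -10; range = 12 − (-10) = 22.
Area = (18 × 22) / 2 = 198.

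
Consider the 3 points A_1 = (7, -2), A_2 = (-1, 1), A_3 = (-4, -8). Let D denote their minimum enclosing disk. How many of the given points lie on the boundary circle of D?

3

Side lengths²: A_1A_2² = 73, A_1A_3² = 157, A_2A_3² = 90.
Since A_1A_3² = 157 < 90 + 73 = 163, the triangle is acute, so the smallest enclosing circle is the circumcircle.
Circumcentre = (25/18, -259/54), r² = 57305/1458.
The points at distance exactly r from the centre are A_1, A_2, A_3 — 3 points.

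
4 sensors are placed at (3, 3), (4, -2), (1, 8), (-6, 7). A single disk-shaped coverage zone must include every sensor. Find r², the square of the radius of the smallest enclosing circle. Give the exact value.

45.25

The farthest pair is (4, -2)–(-6, 7) with squared distance 181. The circle on this segment as diameter has centre (-1, 2.5) and r² = 181/4 = 45.25.
Check (3, 3): distance² to centre = 16.25 ≤ 45.25, so it lies inside.
All remaining points lie in this disk, and no smaller disk contains both endpoints, so this is the minimum enclosing circle.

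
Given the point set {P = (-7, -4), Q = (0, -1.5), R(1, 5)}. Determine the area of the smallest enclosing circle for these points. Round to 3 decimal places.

Side lengths²: PQ² = 55.25, PR² = 145, QR² = 43.25.
Since PR² = 145 ≥ 55.25 + 43.25 = 98.5, the angle opposite PR is not acute, so the smallest enclosing circle has PR as diameter.
Centre = midpoint of PR = (-3, 0.5), r² = 145/4 = 36.25.
Area = π·r² = π·36.25 ≈ 113.883.

113.883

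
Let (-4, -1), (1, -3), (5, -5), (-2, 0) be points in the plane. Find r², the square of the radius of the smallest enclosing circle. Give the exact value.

The minimum enclosing circle of a finite set is fixed by two of the points (as a diameter) or three (as a circumcircle).
The farthest pair is (-4, -1)–(5, -5) with squared distance 97. The circle on this segment as diameter has centre (0.5, -3) and r² = 97/4 = 24.25.
Check (1, -3): distance² to centre = 0.25 ≤ 24.25, so it lies inside.
All remaining points lie in this disk, and no smaller disk contains both endpoints, so this is the minimum enclosing circle.

24.25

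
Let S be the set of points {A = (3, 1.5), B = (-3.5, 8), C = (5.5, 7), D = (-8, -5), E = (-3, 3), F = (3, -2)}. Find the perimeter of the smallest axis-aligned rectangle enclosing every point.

53

Width = max x − min x = 5.5 − (-8) = 13.5.
Height = max y − min y = 8 − (-5) = 13.
Perimeter = 2(13.5 + 13) = 53.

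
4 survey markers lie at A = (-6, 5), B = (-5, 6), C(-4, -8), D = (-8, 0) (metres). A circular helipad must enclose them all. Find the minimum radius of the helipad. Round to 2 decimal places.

A smallest enclosing disk is always determined by at most three of the input points on its boundary.
The farthest pair is B–C with squared distance 197. The circle on this segment as diameter has centre (-4.5, -1) and r² = 197/4 = 49.25.
Check A: distance² to centre = 38.25 ≤ 49.25, so it lies inside.
All remaining points lie in this disk, and no smaller disk contains both endpoints, so this is the minimum enclosing circle.
r = √(49.25) ≈ 7.02.

7.02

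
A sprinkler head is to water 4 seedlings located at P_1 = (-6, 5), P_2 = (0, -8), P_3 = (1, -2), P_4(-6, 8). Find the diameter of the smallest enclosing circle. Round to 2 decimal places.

17.09

The farthest pair is P_2–P_4 with squared distance 292. The circle on this segment as diameter has centre (-3, 0) and r² = 292/4 = 73.
Check P_1: distance² to centre = 34 ≤ 73, so it lies inside.
All remaining points lie in this disk, and no smaller disk contains both endpoints, so this is the minimum enclosing circle.
Diameter = 2r = 2√73 ≈ 17.09.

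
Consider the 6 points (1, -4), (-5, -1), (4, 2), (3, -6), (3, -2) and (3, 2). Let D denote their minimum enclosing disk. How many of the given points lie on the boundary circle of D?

A smallest enclosing disk is always determined by at most three of the input points on its boundary.
The minimum enclosing circle is determined by three boundary points: (-5, -1), (4, 2), (3, -6).
Their circumcentre is (9/46, -73/46) with r² = 28925/1058.
The farthest remaining point (3, 2) is at distance² 21933/1058 ≤ 28925/1058.
The points at distance exactly r from the centre are (-5, -1), (4, 2), (3, -6) — 3 points.

3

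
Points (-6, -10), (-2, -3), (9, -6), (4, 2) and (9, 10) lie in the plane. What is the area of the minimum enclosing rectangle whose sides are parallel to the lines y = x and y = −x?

In coordinates u = x + y, v = x − y the rectangle is axis-aligned; the map (x,y)→(u,v) scales areas by 2.
u-values: -16, -5, 3, 6, 19; range = 19 − (-16) = 35.
v-values: 4, 1, 15, 2, -1; range = 15 − (-1) = 16.
Area = (35 × 16) / 2 = 280.

280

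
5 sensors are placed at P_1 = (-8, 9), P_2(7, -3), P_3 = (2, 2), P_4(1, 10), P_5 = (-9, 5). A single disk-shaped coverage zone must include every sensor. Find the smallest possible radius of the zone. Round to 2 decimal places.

9.60

The farthest pair is P_1–P_2 with squared distance 369. The circle on this segment as diameter has centre (-0.5, 3) and r² = 369/4 = 92.25.
Check P_3: distance² to centre = 7.25 ≤ 92.25, so it lies inside.
All remaining points lie in this disk, and no smaller disk contains both endpoints, so this is the minimum enclosing circle.
r = √(92.25) ≈ 9.60.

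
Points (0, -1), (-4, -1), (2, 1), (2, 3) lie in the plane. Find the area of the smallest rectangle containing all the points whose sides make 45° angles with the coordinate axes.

20

In coordinates u = x + y, v = x − y the rectangle is axis-aligned; the map (x,y)→(u,v) scales areas by 2.
u-values: -1, -5, 3, 5; range = 5 − (-5) = 10.
v-values: 1, -3, 1, -1; range = 1 − (-3) = 4.
Area = (10 × 4) / 2 = 20.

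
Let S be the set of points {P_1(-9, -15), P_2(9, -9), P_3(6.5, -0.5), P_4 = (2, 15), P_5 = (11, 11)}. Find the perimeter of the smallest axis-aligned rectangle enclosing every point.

100

Width = max x − min x = 11 − (-9) = 20.
Height = max y − min y = 15 − (-15) = 30.
Perimeter = 2(20 + 30) = 100.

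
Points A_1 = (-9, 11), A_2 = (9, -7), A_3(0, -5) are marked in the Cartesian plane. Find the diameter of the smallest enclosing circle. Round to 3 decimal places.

25.456

Side lengths²: A_1A_2² = 648, A_1A_3² = 337, A_2A_3² = 85.
Since A_1A_2² = 648 ≥ 337 + 85 = 422, the angle opposite A_1A_2 is not acute, so the smallest enclosing circle has A_1A_2 as diameter.
Centre = midpoint of A_1A_2 = (0, 2), r² = 648/4 = 162.
Diameter = 2r = 2√162 ≈ 25.456.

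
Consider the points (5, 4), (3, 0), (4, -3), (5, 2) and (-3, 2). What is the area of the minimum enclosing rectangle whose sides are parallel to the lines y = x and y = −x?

In coordinates u = x + y, v = x − y the rectangle is axis-aligned; the map (x,y)→(u,v) scales areas by 2.
u-values: 9, 3, 1, 7, -1; range = 9 − (-1) = 10.
v-values: 1, 3, 7, 3, -5; range = 7 − (-5) = 12.
Area = (10 × 12) / 2 = 60.

60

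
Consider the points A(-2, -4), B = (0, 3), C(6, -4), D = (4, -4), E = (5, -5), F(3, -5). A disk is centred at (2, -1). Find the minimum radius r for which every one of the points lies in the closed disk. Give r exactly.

5

The required radius is the distance from (2, -1) to the farthest point.
Squared distances: 25, 20, 25, 13, 25, 17.
Maximum is 25, attained at A.
r = √25 = 5.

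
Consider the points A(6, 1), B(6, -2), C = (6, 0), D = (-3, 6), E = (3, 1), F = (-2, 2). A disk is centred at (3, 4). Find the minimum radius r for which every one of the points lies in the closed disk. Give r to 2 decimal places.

The required radius is the distance from (3, 4) to the farthest point.
Squared distances: 18, 45, 25, 40, 9, 29.
Maximum is 45, attained at B.
r = √45 ≈ 6.71.

6.71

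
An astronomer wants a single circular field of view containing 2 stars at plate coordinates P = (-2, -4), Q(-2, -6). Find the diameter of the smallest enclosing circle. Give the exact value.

2

The smallest circle enclosing two points has them as diameter endpoints.
Centre = midpoint = (-2, -5); r² = |PQ|²/4 = 4/4 = 1.
Diameter = 2r = 2√1 = 2.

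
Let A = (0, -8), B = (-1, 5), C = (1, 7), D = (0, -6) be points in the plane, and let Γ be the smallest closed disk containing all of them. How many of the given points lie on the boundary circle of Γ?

The farthest pair is A–C with squared distance 226. The circle on this segment as diameter has centre (0.5, -0.5) and r² = 226/4 = 56.5.
Check B: distance² to centre = 32.5 ≤ 56.5, so it lies inside.
All remaining points lie in this disk, and no smaller disk contains both endpoints, so this is the minimum enclosing circle.
The points at distance exactly r from the centre are A, C — 2 points.

2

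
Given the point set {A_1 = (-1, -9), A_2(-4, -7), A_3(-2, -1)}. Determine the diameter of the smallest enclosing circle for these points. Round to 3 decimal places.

Side lengths²: A_1A_2² = 13, A_1A_3² = 65, A_2A_3² = 40.
Since A_1A_3² = 65 ≥ 40 + 13 = 53, the angle opposite A_1A_3 is not acute, so the smallest enclosing circle has A_1A_3 as diameter.
Centre = midpoint of A_1A_3 = (-1.5, -5), r² = 65/4 = 16.25.
Diameter = 2r = 2√(16.25) ≈ 8.062.

8.062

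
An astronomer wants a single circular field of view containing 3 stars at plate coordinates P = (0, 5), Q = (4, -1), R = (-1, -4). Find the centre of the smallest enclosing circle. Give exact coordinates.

Side lengths²: PQ² = 52, PR² = 82, QR² = 34.
Since PR² = 82 < 52 + 34 = 86, the triangle is acute, so the smallest enclosing circle is the circumcircle.
Circumcentre = (-2/7, 10/21), r² = 9061/441.
Centre = (-2/7, 10/21).

(-2/7, 10/21)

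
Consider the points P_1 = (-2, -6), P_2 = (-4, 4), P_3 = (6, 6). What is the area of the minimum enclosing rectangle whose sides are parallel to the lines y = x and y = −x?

In coordinates u = x + y, v = x − y the rectangle is axis-aligned; the map (x,y)→(u,v) scales areas by 2.
u-values: -8, 0, 12; range = 12 − (-8) = 20.
v-values: 4, -8, 0; range = 4 − (-8) = 12.
Area = (20 × 12) / 2 = 120.

120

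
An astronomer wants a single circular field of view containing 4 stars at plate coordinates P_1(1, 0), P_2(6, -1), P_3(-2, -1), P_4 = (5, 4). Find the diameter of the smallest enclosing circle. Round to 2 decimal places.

The minimum enclosing circle is determined by three boundary points: P_2, P_3, P_4.
Their circumcentre is (2, 0.8) with r² = 19.24.
The farthest remaining point P_1 is at distance² 1.64 ≤ 19.24.
Diameter = 2r = 2√(19.24) ≈ 8.77.

8.77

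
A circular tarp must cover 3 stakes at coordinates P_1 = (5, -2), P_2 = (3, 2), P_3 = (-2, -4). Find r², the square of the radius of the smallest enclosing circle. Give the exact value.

15.7861328125

Side lengths²: P_1P_2² = 20, P_1P_3² = 53, P_2P_3² = 61.
Since P_2P_3² = 61 < 53 + 20 = 73, the triangle is acute, so the smallest enclosing circle is the circumcircle.
Circumcentre = (1.0625, -1.46875), r² = 15.7861328125.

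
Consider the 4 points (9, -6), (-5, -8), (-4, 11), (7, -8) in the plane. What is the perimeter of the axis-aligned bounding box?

66

Width = max x − min x = 9 − (-5) = 14.
Height = max y − min y = 11 − (-8) = 19.
Perimeter = 2(14 + 19) = 66.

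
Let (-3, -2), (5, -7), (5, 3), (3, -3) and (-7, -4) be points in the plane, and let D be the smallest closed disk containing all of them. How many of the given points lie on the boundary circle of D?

3

The minimum enclosing circle is determined by three boundary points: (5, -7), (5, 3), (-7, -4).
Their circumcentre is (-0.125, -2) with r² = 51.265625.
The farthest remaining point (3, -3) is at distance² 10.765625 ≤ 51.265625.
The points at distance exactly r from the centre are (5, -7), (5, 3), (-7, -4) — 3 points.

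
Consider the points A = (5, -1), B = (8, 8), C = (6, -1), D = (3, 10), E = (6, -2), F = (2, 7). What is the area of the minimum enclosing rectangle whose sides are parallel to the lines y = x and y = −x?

90

In coordinates u = x + y, v = x − y the rectangle is axis-aligned; the map (x,y)→(u,v) scales areas by 2.
u-values: 4, 16, 5, 13, 4, 9; range = 16 − 4 = 12.
v-values: 6, 0, 7, -7, 8, -5; range = 8 − (-7) = 15.
Area = (12 × 15) / 2 = 90.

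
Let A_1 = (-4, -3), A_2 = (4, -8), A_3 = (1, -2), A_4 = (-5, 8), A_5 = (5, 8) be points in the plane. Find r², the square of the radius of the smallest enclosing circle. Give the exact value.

The minimum enclosing circle of a finite set is fixed by two of the points (as a diameter) or three (as a circumcircle).
The minimum enclosing circle is determined by three boundary points: A_2, A_4, A_5.
Their circumcentre is (0, 0.28125) with r² = 84.5791015625.
The farthest remaining point A_1 is at distance² 26.7666015625 ≤ 84.5791015625.

84.5791015625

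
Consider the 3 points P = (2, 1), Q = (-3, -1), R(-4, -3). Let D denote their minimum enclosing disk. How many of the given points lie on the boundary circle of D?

2

Side lengths²: PQ² = 29, PR² = 52, QR² = 5.
Since PR² = 52 ≥ 29 + 5 = 34, the angle opposite PR is not acute, so the smallest enclosing circle has PR as diameter.
Centre = midpoint of PR = (-1, -1), r² = 52/4 = 13.
The points at distance exactly r from the centre are P, R — 2 points.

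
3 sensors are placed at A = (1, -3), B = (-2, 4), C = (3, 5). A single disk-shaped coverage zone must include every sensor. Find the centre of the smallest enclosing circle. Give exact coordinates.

Side lengths²: AB² = 58, AC² = 68, BC² = 26.
Since AC² = 68 < 58 + 26 = 84, the triangle is acute, so the smallest enclosing circle is the circumcircle.
Circumcentre = (22/19, 23/19), r² = 6409/361.
Centre = (22/19, 23/19).

(22/19, 23/19)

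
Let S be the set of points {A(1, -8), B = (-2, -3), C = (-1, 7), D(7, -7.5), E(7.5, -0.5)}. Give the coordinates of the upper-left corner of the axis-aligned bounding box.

x-range [-2, 7.5], y-range [-8, 7].
The upper-left corner is (-2, 7).

(-2, 7)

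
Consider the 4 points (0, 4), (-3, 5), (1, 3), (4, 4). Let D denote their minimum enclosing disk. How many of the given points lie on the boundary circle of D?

The minimum enclosing circle of a finite set is fixed by two of the points (as a diameter) or three (as a circumcircle).
The farthest pair is (-3, 5)–(4, 4) with squared distance 50. The circle on this segment as diameter has centre (0.5, 4.5) and r² = 50/4 = 12.5.
Check (0, 4): distance² to centre = 0.5 ≤ 12.5, so it lies inside.
All remaining points lie in this disk, and no smaller disk contains both endpoints, so this is the minimum enclosing circle.
The points at distance exactly r from the centre are (-3, 5), (4, 4) — 2 points.

2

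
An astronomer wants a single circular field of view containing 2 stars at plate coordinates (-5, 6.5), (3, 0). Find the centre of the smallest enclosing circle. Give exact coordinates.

(-1, 3.25)

The smallest circle enclosing two points has them as diameter endpoints.
Centre = midpoint = (-1, 3.25); r² = |(-5, 6.5)−(3, 0)|²/4 = 106.25/4 = 26.5625.
Centre = (-1, 3.25).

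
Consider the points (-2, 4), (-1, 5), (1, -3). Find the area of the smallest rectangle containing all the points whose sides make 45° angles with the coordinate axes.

30

In coordinates u = x + y, v = x − y the rectangle is axis-aligned; the map (x,y)→(u,v) scales areas by 2.
u-values: 2, 4, -2; range = 4 − (-2) = 6.
v-values: -6, -6, 4; range = 4 − (-6) = 10.
Area = (6 × 10) / 2 = 30.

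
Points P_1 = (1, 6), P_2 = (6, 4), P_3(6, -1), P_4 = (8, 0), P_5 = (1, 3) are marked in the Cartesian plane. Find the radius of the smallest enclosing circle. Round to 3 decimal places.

4.610

A smallest enclosing disk is always determined by at most three of the input points on its boundary.
The farthest pair is P_1–P_4 with squared distance 85. The circle on this segment as diameter has centre (4.5, 3) and r² = 85/4 = 21.25.
Check P_2: distance² to centre = 3.25 ≤ 21.25, so it lies inside.
All remaining points lie in this disk, and no smaller disk contains both endpoints, so this is the minimum enclosing circle.
r = √(21.25) ≈ 4.610.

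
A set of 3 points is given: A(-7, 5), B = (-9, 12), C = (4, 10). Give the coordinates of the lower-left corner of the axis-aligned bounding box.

(-9, 5)

x-range [-9, 4], y-range [5, 12].
The lower-left corner is (-9, 5).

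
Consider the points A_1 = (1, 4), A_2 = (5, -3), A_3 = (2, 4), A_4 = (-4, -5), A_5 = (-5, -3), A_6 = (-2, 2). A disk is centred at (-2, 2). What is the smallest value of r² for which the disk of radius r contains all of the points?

The required radius is the distance from (-2, 2) to the farthest point.
Squared distances: 13, 74, 20, 53, 34, 0.
Maximum is 74, attained at A_2.

74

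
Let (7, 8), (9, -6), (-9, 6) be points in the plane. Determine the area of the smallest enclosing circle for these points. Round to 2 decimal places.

367.57

Call the three points A, B, C in the order given.
Side lengths²: AB² = 200, AC² = 260, BC² = 468.
Since BC² = 468 ≥ 260 + 200 = 460, the angle opposite BC is not acute, so the smallest enclosing circle has BC as diameter.
Centre = midpoint of BC = (0, 0), r² = 468/4 = 117.
Area = π·r² = π·117 ≈ 367.57.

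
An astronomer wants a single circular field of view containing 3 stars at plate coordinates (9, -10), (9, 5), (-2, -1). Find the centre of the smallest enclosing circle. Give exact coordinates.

Call the three points A, B, C in the order given.
Side lengths²: AB² = 225, AC² = 202, BC² = 157.
Since AB² = 225 < 202 + 157 = 359, the triangle is acute, so the smallest enclosing circle is the circumcircle.
Circumcentre = (131/22, -2.5), r² = 15857/242.
Centre = (131/22, -2.5).

(131/22, -2.5)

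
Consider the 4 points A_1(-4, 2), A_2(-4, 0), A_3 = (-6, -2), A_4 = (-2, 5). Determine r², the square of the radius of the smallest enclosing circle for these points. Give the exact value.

16.25

The farthest pair is A_3–A_4 with squared distance 65. The circle on this segment as diameter has centre (-4, 1.5) and r² = 65/4 = 16.25.
Check A_1: distance² to centre = 0.25 ≤ 16.25, so it lies inside.
All remaining points lie in this disk, and no smaller disk contains both endpoints, so this is the minimum enclosing circle.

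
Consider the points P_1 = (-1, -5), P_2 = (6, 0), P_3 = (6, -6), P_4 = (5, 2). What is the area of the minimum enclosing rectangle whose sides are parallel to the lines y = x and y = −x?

58.5

In coordinates u = x + y, v = x − y the rectangle is axis-aligned; the map (x,y)→(u,v) scales areas by 2.
u-values: -6, 6, 0, 7; range = 7 − (-6) = 13.
v-values: 4, 6, 12, 3; range = 12 − 3 = 9.
Area = (13 × 9) / 2 = 58.5.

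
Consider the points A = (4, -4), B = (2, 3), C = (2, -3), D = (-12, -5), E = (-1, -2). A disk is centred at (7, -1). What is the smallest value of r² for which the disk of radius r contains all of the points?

The required radius is the distance from (7, -1) to the farthest point.
Squared distances: 18, 41, 29, 377, 65.
Maximum is 377, attained at D.

377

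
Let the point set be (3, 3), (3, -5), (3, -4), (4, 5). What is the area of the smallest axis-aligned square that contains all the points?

100

The bounding box has width 1 and height 10.
An axis-aligned square enclosing the set must have side ≥ max(width, height).
So the minimum side is max(1, 10) = 10.
Area = 10² = 100.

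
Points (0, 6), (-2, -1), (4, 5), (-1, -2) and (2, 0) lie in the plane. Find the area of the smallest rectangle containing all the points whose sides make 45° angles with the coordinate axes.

In coordinates u = x + y, v = x − y the rectangle is axis-aligned; the map (x,y)→(u,v) scales areas by 2.
u-values: 6, -3, 9, -3, 2; range = 9 − (-3) = 12.
v-values: -6, -1, -1, 1, 2; range = 2 − (-6) = 8.
Area = (12 × 8) / 2 = 48.

48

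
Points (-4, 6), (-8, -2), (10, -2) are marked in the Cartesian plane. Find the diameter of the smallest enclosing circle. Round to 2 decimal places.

18.03

Call the three points A, B, C in the order given.
Side lengths²: AB² = 80, AC² = 260, BC² = 324.
Since BC² = 324 < 260 + 80 = 340, the triangle is acute, so the smallest enclosing circle is the circumcircle.
Circumcentre = (1, -1.5), r² = 81.25.
Diameter = 2r = 2√(81.25) ≈ 18.03.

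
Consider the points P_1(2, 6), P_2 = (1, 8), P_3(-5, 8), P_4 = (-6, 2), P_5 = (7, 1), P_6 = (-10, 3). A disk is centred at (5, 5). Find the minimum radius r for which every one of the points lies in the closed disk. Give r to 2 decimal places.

The required radius is the distance from (5, 5) to the farthest point.
Squared distances: 10, 25, 109, 130, 20, 229.
Maximum is 229, attained at P_6.
r = √229 ≈ 15.13.

15.13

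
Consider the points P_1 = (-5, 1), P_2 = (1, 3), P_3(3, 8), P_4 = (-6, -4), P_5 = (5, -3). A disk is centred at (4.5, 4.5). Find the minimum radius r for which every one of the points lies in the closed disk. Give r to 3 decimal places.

13.509

The required radius is the distance from (4.5, 4.5) to the farthest point.
Squared distances: 102.5, 14.5, 14.5, 182.5, 56.5.
Maximum is 182.5, attained at P_4.
r = √(182.5) ≈ 13.509.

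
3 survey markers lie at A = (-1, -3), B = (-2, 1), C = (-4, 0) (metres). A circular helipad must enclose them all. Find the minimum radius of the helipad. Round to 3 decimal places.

2.173

Side lengths²: AB² = 17, AC² = 18, BC² = 5.
Since AC² = 18 < 17 + 5 = 22, the triangle is acute, so the smallest enclosing circle is the circumcircle.
Circumcentre = (-13/6, -7/6), r² = 85/18.
r = √(85/18) ≈ 2.173.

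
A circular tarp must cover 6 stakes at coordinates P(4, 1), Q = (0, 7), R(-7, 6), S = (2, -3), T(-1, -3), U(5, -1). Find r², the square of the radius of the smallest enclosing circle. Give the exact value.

By Welzl's lemma the MEC is supported by two points (diametrically opposite) or three points (on a circumcircle).
The farthest pair is R–U with squared distance 193. The circle on this segment as diameter has centre (-1, 2.5) and r² = 193/4 = 48.25.
Check P: distance² to centre = 27.25 ≤ 48.25, so it lies inside.
All remaining points lie in this disk, and no smaller disk contains both endpoints, so this is the minimum enclosing circle.

48.25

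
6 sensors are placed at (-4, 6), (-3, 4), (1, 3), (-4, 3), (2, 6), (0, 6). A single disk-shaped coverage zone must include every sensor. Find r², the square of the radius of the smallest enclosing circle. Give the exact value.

The farthest pair is (-4, 3)–(2, 6) with squared distance 45. The circle on this segment as diameter has centre (-1, 4.5) and r² = 45/4 = 11.25.
Check (-4, 6): distance² to centre = 11.25 ≤ 11.25, so it lies inside.
All remaining points lie in this disk, and no smaller disk contains both endpoints, so this is the minimum enclosing circle.

11.25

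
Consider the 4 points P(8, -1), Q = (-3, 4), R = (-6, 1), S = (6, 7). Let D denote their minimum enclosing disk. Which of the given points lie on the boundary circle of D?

P, R, S

A smallest enclosing disk is always determined by at most three of the input points on its boundary.
The minimum enclosing circle is determined by three boundary points: P, R, S.
Their circumcentre is (11/9, 14/9) with r² = 4250/81.
The farthest remaining point Q is at distance² 1928/81 ≤ 4250/81.
The points at distance exactly r from the centre are P, R, S — 3 points.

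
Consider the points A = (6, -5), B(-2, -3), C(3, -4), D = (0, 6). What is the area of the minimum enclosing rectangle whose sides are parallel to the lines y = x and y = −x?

In coordinates u = x + y, v = x − y the rectangle is axis-aligned; the map (x,y)→(u,v) scales areas by 2.
u-values: 1, -5, -1, 6; range = 6 − (-5) = 11.
v-values: 11, 1, 7, -6; range = 11 − (-6) = 17.
Area = (11 × 17) / 2 = 93.5.

93.5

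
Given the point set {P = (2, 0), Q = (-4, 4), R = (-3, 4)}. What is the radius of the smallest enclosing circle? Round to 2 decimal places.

3.61

Side lengths²: PQ² = 52, PR² = 41, QR² = 1.
Since PQ² = 52 ≥ 41 + 1 = 42, the angle opposite PQ is not acute, so the smallest enclosing circle has PQ as diameter.
Centre = midpoint of PQ = (-1, 2), r² = 52/4 = 13.
r = √13 ≈ 3.61.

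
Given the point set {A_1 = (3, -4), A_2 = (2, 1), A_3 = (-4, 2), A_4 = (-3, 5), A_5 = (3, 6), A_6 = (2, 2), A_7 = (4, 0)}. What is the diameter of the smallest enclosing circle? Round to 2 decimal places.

The minimum enclosing circle is determined by three boundary points: A_1, A_4, A_5.
Their circumcentre is (0.75, 1) with r² = 30.0625.
The farthest remaining point A_3 is at distance² 23.5625 ≤ 30.0625.
Diameter = 2r = 2√(30.0625) ≈ 10.97.

10.97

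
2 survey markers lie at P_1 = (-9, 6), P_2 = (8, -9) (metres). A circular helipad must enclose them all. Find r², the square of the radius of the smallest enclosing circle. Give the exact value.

The smallest circle enclosing two points has them as diameter endpoints.
Centre = midpoint = (-0.5, -1.5); r² = |P_1P_2|²/4 = 514/4 = 128.5.

128.5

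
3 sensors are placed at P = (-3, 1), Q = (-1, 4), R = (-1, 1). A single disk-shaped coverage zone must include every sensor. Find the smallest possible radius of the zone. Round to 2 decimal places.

1.80

Side lengths²: PQ² = 13, PR² = 4, QR² = 9.
Since PQ² = 13 ≥ 9 + 4 = 13, the angle opposite PQ is not acute, so the smallest enclosing circle has PQ as diameter.
Centre = midpoint of PQ = (-2, 2.5), r² = 13/4 = 3.25.
r = √(3.25) ≈ 1.80.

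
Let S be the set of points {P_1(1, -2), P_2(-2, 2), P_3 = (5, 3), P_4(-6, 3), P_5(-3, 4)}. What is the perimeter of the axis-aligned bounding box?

34

Width = max x − min x = 5 − (-6) = 11.
Height = max y − min y = 4 − (-2) = 6.
Perimeter = 2(11 + 6) = 34.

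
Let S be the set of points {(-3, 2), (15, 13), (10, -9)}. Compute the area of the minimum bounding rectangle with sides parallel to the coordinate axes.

x ranges over [-3, 15], width 18.
y ranges over [-9, 13], height 22.
Area = 18 × 22 = 396.

396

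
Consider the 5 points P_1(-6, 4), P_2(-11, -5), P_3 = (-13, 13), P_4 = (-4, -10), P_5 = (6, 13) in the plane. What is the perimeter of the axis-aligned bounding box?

84

Width = max x − min x = 6 − (-13) = 19.
Height = max y − min y = 13 − (-10) = 23.
Perimeter = 2(19 + 23) = 84.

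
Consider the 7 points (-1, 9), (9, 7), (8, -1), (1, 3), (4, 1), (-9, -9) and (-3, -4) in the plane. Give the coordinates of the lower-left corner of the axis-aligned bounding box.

(-9, -9)

x-range [-9, 9], y-range [-9, 9].
The lower-left corner is (-9, -9).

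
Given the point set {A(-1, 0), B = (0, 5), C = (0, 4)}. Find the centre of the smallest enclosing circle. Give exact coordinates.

Side lengths²: AB² = 26, AC² = 17, BC² = 1.
Since AB² = 26 ≥ 17 + 1 = 18, the angle opposite AB is not acute, so the smallest enclosing circle has AB as diameter.
Centre = midpoint of AB = (-0.5, 2.5), r² = 26/4 = 6.5.
Centre = (-0.5, 2.5).

(-0.5, 2.5)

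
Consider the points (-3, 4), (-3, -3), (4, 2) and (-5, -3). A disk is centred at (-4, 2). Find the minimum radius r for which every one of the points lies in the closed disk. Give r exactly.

8

The required radius is the distance from (-4, 2) to the farthest point.
Squared distances: 5, 26, 64, 26.
Maximum is 64, attained at (4, 2).
r = √64 = 8.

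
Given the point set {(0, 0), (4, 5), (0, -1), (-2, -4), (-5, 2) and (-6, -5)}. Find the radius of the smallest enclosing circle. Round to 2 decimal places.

7.07

The minimum enclosing circle of a finite set is fixed by two of the points (as a diameter) or three (as a circumcircle).
The farthest pair is (4, 5)–(-6, -5) with squared distance 200. The circle on this segment as diameter has centre (-1, 0) and r² = 200/4 = 50.
Check (0, 0): distance² to centre = 1 ≤ 50, so it lies inside.
All remaining points lie in this disk, and no smaller disk contains both endpoints, so this is the minimum enclosing circle.
r = √50 ≈ 7.07.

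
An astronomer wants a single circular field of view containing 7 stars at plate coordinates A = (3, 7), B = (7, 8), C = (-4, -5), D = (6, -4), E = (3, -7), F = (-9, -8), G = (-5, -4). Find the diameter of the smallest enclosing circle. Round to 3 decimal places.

22.627

A smallest enclosing disk is always determined by at most three of the input points on its boundary.
The farthest pair is B–F with squared distance 512. The circle on this segment as diameter has centre (-1, 0) and r² = 512/4 = 128.
Check A: distance² to centre = 65 ≤ 128, so it lies inside.
All remaining points lie in this disk, and no smaller disk contains both endpoints, so this is the minimum enclosing circle.
Diameter = 2r = 2√128 ≈ 22.627.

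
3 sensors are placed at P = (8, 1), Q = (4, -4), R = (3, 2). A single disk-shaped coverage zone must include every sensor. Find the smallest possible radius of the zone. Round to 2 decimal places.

3.42

Side lengths²: PQ² = 41, PR² = 26, QR² = 37.
Since PQ² = 41 < 37 + 26 = 63, the triangle is acute, so the smallest enclosing circle is the circumcircle.
Circumcentre = (293/58, -43/58), r² = 19721/1682.
r = √(19721/1682) ≈ 3.42.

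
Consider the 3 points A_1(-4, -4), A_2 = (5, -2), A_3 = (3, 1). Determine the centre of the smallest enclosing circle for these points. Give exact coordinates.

Side lengths²: A_1A_2² = 85, A_1A_3² = 74, A_2A_3² = 13.
Since A_1A_2² = 85 < 74 + 13 = 87, the triangle is acute, so the smallest enclosing circle is the circumcircle.
Circumcentre = (29/62, -177/62), r² = 40885/1922.
Centre = (29/62, -177/62).

(29/62, -177/62)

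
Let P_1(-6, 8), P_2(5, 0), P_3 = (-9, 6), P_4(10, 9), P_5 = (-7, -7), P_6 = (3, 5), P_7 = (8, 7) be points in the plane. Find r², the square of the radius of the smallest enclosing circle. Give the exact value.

A smallest enclosing disk is always determined by at most three of the input points on its boundary.
The farthest pair is P_4–P_5 with squared distance 545. The circle on this segment as diameter has centre (1.5, 1) and r² = 545/4 = 136.25.
Check P_1: distance² to centre = 105.25 ≤ 136.25, so it lies inside.
All remaining points lie in this disk, and no smaller disk contains both endpoints, so this is the minimum enclosing circle.

136.25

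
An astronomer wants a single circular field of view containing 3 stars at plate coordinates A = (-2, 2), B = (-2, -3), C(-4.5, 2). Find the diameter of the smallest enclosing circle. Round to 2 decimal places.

5.59

Side lengths²: AB² = 25, AC² = 6.25, BC² = 31.25.
Since BC² = 31.25 ≥ 25 + 6.25 = 31.25, the angle opposite BC is not acute, so the smallest enclosing circle has BC as diameter.
Centre = midpoint of BC = (-3.25, -0.5), r² = 31.25/4 = 7.8125.
Diameter = 2r = 2√(7.8125) ≈ 5.59.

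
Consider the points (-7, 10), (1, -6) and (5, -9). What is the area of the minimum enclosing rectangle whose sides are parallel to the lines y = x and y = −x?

In coordinates u = x + y, v = x − y the rectangle is axis-aligned; the map (x,y)→(u,v) scales areas by 2.
u-values: 3, -5, -4; range = 3 − (-5) = 8.
v-values: -17, 7, 14; range = 14 − (-17) = 31.
Area = (8 × 31) / 2 = 124.

124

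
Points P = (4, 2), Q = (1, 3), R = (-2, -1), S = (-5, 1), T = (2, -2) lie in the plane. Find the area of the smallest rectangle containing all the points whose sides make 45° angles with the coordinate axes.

50

In coordinates u = x + y, v = x − y the rectangle is axis-aligned; the map (x,y)→(u,v) scales areas by 2.
u-values: 6, 4, -3, -4, 0; range = 6 − (-4) = 10.
v-values: 2, -2, -1, -6, 4; range = 4 − (-6) = 10.
Area = (10 × 10) / 2 = 50.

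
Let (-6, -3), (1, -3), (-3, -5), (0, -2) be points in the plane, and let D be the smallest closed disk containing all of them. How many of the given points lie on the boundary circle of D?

The minimum enclosing circle of a finite set is fixed by two of the points (as a diameter) or three (as a circumcircle).
The farthest pair is (-6, -3)–(1, -3) with squared distance 49. The circle on this segment as diameter has centre (-2.5, -3) and r² = 49/4 = 12.25.
Check (-3, -5): distance² to centre = 4.25 ≤ 12.25, so it lies inside.
All remaining points lie in this disk, and no smaller disk contains both endpoints, so this is the minimum enclosing circle.
The points at distance exactly r from the centre are (-6, -3), (1, -3) — 2 points.

2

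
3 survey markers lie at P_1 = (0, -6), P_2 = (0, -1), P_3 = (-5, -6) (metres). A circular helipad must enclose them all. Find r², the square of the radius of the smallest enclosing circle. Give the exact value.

Side lengths²: P_1P_2² = 25, P_1P_3² = 25, P_2P_3² = 50.
Since P_2P_3² = 50 ≥ 25 + 25 = 50, the angle opposite P_2P_3 is not acute, so the smallest enclosing circle has P_2P_3 as diameter.
Centre = midpoint of P_2P_3 = (-2.5, -3.5), r² = 50/4 = 12.5.

12.5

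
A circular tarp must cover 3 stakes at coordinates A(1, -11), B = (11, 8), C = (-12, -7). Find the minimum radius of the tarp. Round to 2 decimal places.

Side lengths²: AB² = 461, AC² = 185, BC² = 754.
Since BC² = 754 ≥ 461 + 185 = 646, the angle opposite BC is not acute, so the smallest enclosing circle has BC as diameter.
Centre = midpoint of BC = (-0.5, 0.5), r² = 754/4 = 188.5.
r = √(188.5) ≈ 13.73.

13.73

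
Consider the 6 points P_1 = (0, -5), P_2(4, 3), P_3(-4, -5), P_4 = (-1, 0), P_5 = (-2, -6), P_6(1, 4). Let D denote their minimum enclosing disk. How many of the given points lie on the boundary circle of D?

2

The farthest pair is P_2–P_3 with squared distance 128. The circle on this segment as diameter has centre (0, -1) and r² = 128/4 = 32.
Check P_1: distance² to centre = 16 ≤ 32, so it lies inside.
All remaining points lie in this disk, and no smaller disk contains both endpoints, so this is the minimum enclosing circle.
The points at distance exactly r from the centre are P_2, P_3 — 2 points.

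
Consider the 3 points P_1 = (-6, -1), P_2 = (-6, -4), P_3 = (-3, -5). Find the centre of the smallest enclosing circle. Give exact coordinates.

Side lengths²: P_1P_2² = 9, P_1P_3² = 25, P_2P_3² = 10.
Since P_1P_3² = 25 ≥ 10 + 9 = 19, the angle opposite P_1P_3 is not acute, so the smallest enclosing circle has P_1P_3 as diameter.
Centre = midpoint of P_1P_3 = (-4.5, -3), r² = 25/4 = 6.25.
Centre = (-4.5, -3).

(-4.5, -3)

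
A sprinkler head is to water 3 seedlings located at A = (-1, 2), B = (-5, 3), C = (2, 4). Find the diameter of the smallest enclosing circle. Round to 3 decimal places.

7.071

Side lengths²: AB² = 17, AC² = 13, BC² = 50.
Since BC² = 50 ≥ 17 + 13 = 30, the angle opposite BC is not acute, so the smallest enclosing circle has BC as diameter.
Centre = midpoint of BC = (-1.5, 3.5), r² = 50/4 = 12.5.
Diameter = 2r = 2√(12.5) ≈ 7.071.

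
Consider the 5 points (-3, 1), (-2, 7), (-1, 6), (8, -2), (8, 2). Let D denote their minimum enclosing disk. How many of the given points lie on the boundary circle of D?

2

A smallest enclosing disk is always determined by at most three of the input points on its boundary.
The farthest pair is (-2, 7)–(8, -2) with squared distance 181. The circle on this segment as diameter has centre (3, 2.5) and r² = 181/4 = 45.25.
Check (-3, 1): distance² to centre = 38.25 ≤ 45.25, so it lies inside.
All remaining points lie in this disk, and no smaller disk contains both endpoints, so this is the minimum enclosing circle.
The points at distance exactly r from the centre are (-2, 7), (8, -2) — 2 points.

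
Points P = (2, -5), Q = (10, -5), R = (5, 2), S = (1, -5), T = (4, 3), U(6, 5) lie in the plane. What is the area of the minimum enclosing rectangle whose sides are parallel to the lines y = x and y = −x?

In coordinates u = x + y, v = x − y the rectangle is axis-aligned; the map (x,y)→(u,v) scales areas by 2.
u-values: -3, 5, 7, -4, 7, 11; range = 11 − (-4) = 15.
v-values: 7, 15, 3, 6, 1, 1; range = 15 − 1 = 14.
Area = (15 × 14) / 2 = 105.

105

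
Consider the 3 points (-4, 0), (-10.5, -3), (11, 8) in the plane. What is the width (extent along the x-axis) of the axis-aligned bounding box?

21.5

max x = 11, min x = -10.5, so width = 21.5.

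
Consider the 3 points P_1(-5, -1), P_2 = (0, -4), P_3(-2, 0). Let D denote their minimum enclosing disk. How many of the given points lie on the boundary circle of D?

Side lengths²: P_1P_2² = 34, P_1P_3² = 10, P_2P_3² = 20.
Since P_1P_2² = 34 ≥ 20 + 10 = 30, the angle opposite P_1P_2 is not acute, so the smallest enclosing circle has P_1P_2 as diameter.
Centre = midpoint of P_1P_2 = (-2.5, -2.5), r² = 34/4 = 8.5.
The points at distance exactly r from the centre are P_1, P_2 — 2 points.

2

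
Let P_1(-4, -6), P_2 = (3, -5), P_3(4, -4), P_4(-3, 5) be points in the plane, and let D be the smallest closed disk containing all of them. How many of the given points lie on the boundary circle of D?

3

By Welzl's lemma the MEC is supported by two points (diametrically opposite) or three points (on a circumcircle).
The minimum enclosing circle is determined by three boundary points: P_1, P_3, P_4.
Their circumcentre is (-46/43, -31/43) with r² = 67405/1849.
The farthest remaining point P_2 is at distance² 64481/1849 ≤ 67405/1849.
The points at distance exactly r from the centre are P_1, P_3, P_4 — 3 points.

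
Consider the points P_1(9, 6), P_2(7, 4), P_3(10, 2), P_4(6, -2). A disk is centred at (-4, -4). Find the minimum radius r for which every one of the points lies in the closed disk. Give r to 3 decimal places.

16.401

The required radius is the distance from (-4, -4) to the farthest point.
Squared distances: 269, 185, 232, 104.
Maximum is 269, attained at P_1.
r = √269 ≈ 16.401.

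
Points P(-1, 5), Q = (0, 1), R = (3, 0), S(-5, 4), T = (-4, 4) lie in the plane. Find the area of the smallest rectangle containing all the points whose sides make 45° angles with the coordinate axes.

30

In coordinates u = x + y, v = x − y the rectangle is axis-aligned; the map (x,y)→(u,v) scales areas by 2.
u-values: 4, 1, 3, -1, 0; range = 4 − (-1) = 5.
v-values: -6, -1, 3, -9, -8; range = 3 − (-9) = 12.
Area = (5 × 12) / 2 = 30.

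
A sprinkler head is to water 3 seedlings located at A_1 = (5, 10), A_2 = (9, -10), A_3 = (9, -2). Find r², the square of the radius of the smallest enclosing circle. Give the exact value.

104

Side lengths²: A_1A_2² = 416, A_1A_3² = 160, A_2A_3² = 64.
Since A_1A_2² = 416 ≥ 160 + 64 = 224, the angle opposite A_1A_2 is not acute, so the smallest enclosing circle has A_1A_2 as diameter.
Centre = midpoint of A_1A_2 = (7, 0), r² = 416/4 = 104.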